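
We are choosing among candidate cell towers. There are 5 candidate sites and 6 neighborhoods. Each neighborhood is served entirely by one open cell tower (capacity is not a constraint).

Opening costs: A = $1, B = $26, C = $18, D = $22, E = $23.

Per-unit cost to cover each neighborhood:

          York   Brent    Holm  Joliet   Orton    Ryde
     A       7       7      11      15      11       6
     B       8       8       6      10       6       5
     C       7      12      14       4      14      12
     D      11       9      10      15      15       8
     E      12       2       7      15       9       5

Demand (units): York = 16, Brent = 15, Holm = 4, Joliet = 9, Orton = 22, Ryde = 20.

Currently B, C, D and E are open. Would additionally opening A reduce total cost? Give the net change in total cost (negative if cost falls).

Current service cost with {B, C, D, E}: 434.
Adding A: each neighborhood re-picks its cheapest; new service cost 434, saving 0.
Extra fixed cost: 1. Net change = 1 − 0 = 1.
(Totals: 523 → 524.)

No — net change +1 (cost rises by 1).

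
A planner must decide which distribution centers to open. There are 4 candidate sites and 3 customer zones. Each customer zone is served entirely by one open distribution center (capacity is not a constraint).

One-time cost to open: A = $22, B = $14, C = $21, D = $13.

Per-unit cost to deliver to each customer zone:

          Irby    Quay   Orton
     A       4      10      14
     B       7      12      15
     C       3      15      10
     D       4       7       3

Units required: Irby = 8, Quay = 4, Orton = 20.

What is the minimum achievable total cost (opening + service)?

Minimum total cost: 133

For any fixed open set, each customer zone goes to its cheapest open site; total = fixed + service.
{D}: Irby→D 4·8=32, Quay→D 7·4=28, Orton→D 3·20=60. Service 120; fixed 13; total 133.
{C, D}: service 112 + fixed 34 = 146
{B, D}: service 120 + fixed 27 = 147
{A, B, C, D}: Irby→C 3·8=24, Quay→D 7·4=28, Orton→D 3·20=60. Service 112; fixed 70; total 182.
(All 15 nonempty subsets were checked; D only is lowest.)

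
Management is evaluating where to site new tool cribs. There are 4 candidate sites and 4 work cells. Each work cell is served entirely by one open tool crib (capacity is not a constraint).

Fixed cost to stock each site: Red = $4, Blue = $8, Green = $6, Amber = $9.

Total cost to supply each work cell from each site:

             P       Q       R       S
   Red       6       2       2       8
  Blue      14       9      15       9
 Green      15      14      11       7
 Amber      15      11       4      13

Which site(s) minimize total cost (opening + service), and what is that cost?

For any fixed open set, each work cell goes to its cheapest open site; total = fixed + service.
{Red}: P→Red 6, Q→Red 2, R→Red 2, S→Red 8. Service 18; fixed 4; total 22.
{Red, Green}: P→Red 6, Q→Red 2, R→Red 2, S→Green 7. Service 17; fixed 10; total 27.
{Red, Blue}: P→Red 6, Q→Red 2, R→Red 2, S→Red 8. Service 18; fixed 12; total 30.
{Red, Blue, Green, Amber}: service 17 + fixed 27 = 44
No other subset beats 22.

Open Red only; minimum total cost 22.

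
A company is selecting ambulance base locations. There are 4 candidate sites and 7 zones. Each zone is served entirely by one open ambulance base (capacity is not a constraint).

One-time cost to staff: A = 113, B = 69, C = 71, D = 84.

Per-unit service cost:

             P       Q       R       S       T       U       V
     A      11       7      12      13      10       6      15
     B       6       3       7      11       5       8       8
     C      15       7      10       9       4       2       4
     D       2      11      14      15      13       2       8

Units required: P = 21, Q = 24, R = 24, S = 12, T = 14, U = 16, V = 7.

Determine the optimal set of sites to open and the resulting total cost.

Open B and D; minimum total cost 725.

For any fixed open set, each zone goes to its cheapest open site; total = fixed + service.
{B, D}: P→D 2·21=42, Q→B 3·24=72, R→B 7·24=168, S→B 11·12=132, T→B 5·14=70, U→D 2·16=32, V→B 8·7=56. Service 572; fixed 153; total 725.
{B, C}: service 590 + fixed 140 = 730
{B, C, D}: P→D 2·21=42, Q→B 3·24=72, R→B 7·24=168, S→C 9·12=108, T→C 4·14=56, U→C 2·16=32, V→C 4·7=28. Service 506; fixed 224; total 730.
{A, B, C, D}: service 506 + fixed 337 = 843
(All 15 nonempty subsets were checked; B and D is lowest.)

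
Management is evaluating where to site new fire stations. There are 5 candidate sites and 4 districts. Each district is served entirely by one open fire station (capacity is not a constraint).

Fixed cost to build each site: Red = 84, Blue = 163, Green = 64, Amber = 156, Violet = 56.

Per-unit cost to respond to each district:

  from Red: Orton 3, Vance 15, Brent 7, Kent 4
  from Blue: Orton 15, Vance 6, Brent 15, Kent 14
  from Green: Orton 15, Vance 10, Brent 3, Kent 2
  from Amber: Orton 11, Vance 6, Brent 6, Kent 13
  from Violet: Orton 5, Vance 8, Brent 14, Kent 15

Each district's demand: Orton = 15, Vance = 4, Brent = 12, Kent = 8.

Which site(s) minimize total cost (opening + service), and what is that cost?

Open Green and Violet; minimum total cost 279.

For any fixed open set, each district goes to its cheapest open site; total = fixed + service.
{Green, Violet}: Orton→Violet 5·15=75, Vance→Violet 8·4=32, Brent→Green 3·12=36, Kent→Green 2·8=16. Service 159; fixed 120; total 279.
{Red, Green}: Orton→Red 3·15=45, Vance→Green 10·4=40, Brent→Green 3·12=36, Kent→Green 2·8=16. Service 137; fixed 148; total 285.
{Red}: service 221 + fixed 84 = 305
{Red, Blue, Green, Amber, Violet}: service 121 + fixed 523 = 644
No other subset beats 279.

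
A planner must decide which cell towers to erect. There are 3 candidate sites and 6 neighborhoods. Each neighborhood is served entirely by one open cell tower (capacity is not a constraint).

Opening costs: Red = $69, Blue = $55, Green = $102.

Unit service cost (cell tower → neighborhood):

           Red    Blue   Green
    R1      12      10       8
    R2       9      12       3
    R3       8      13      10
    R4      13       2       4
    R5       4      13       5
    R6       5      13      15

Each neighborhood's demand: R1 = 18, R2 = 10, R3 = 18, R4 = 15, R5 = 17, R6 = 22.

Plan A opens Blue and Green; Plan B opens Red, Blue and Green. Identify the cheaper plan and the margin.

Plan A: {Blue, Green}: R1→Green 8·18=144, R2→Green 3·10=30, R3→Green 10·18=180, R4→Blue 2·15=30, R5→Green 5·17=85, R6→Blue 13·22=286. Service 755; fixed 157; total 912.
Plan B: {Red, Blue, Green}: R1→Green 8·18=144, R2→Green 3·10=30, R3→Red 8·18=144, R4→Blue 2·15=30, R5→Red 4·17=68, R6→Red 5·22=110. Service 526; fixed 226; total 752.
Difference: |912 − 752| = 160.

Plan B is cheaper by 160.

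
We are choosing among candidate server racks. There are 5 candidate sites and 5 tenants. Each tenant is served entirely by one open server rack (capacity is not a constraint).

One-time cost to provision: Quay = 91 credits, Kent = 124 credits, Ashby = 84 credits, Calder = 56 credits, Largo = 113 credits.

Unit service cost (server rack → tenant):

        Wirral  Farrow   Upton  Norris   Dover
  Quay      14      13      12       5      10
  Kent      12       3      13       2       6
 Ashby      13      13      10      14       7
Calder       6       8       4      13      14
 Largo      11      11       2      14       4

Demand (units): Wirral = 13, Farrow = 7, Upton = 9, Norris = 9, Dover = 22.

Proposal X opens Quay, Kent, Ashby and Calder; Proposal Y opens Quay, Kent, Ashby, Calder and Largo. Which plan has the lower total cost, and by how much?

Proposal X: {Quay, Kent, Ashby, Calder}: Wirral→Calder 6·13=78, Farrow→Kent 3·7=21, Upton→Calder 4·9=36, Norris→Kent 2·9=18, Dover→Kent 6·22=132. Service 285; fixed 355; total 640.
Proposal Y: {Quay, Kent, Ashby, Calder, Largo}: Wirral→Calder 6·13=78, Farrow→Kent 3·7=21, Upton→Largo 2·9=18, Norris→Kent 2·9=18, Dover→Largo 4·22=88. Service 223; fixed 468; total 691.
Difference: |640 − 691| = 51.

Proposal X is cheaper by 51.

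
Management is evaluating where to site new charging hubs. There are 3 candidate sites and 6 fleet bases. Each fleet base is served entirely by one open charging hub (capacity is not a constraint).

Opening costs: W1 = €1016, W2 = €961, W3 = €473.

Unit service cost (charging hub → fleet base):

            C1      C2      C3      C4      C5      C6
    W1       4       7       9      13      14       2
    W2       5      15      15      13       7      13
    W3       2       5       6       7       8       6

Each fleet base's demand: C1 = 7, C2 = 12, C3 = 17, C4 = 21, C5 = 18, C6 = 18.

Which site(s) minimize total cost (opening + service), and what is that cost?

Open W3 only; minimum total cost 1048.

For any fixed open set, each fleet base goes to its cheapest open site; total = fixed + service.
{W3}: C1→W3 2·7=14, C2→W3 5·12=60, C3→W3 6·17=102, C4→W3 7·21=147, C5→W3 8·18=144, C6→W3 6·18=108. Service 575; fixed 473; total 1048.
{W1}: service 826 + fixed 1016 = 1842
{W2, W3}: service 557 + fixed 1434 = 1991
{W1, W2, W3}: service 485 + fixed 2450 = 2935
(All 7 nonempty subsets were checked; W3 only is lowest.)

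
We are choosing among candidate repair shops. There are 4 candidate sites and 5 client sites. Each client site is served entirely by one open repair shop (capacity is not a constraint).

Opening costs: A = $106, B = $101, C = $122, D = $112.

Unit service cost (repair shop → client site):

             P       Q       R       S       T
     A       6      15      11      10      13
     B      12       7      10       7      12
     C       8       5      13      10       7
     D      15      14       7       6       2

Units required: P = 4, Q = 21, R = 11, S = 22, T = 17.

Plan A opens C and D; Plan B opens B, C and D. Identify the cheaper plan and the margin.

Plan A: {C, D}: P→C 8·4=32, Q→C 5·21=105, R→D 7·11=77, S→D 6·22=132, T→D 2·17=34. Service 380; fixed 234; total 614.
Plan B: {B, C, D}: P→C 8·4=32, Q→C 5·21=105, R→D 7·11=77, S→D 6·22=132, T→D 2·17=34. Service 380; fixed 335; total 715.
Difference: |614 − 715| = 101.

Plan A is cheaper by 101.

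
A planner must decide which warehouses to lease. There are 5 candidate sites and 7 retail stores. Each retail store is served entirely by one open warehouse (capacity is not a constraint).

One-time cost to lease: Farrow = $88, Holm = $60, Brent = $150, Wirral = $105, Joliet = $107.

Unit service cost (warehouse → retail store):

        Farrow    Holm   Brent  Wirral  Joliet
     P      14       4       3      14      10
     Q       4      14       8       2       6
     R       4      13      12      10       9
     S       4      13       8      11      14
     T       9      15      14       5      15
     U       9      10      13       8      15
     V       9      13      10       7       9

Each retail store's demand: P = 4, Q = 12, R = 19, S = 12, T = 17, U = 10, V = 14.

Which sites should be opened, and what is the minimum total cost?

For any fixed open set, each retail store goes to its cheapest open site; total = fixed + service.
{Farrow, Wirral}: P→Farrow 14·4=56, Q→Wirral 2·12=24, R→Farrow 4·19=76, S→Farrow 4·12=48, T→Wirral 5·17=85, U→Wirral 8·10=80, V→Wirral 7·14=98. Service 467; fixed 193; total 660.
{Farrow, Holm, Wirral}: P→Holm 4·4=16, Q→Wirral 2·12=24, R→Farrow 4·19=76, S→Farrow 4·12=48, T→Wirral 5·17=85, U→Wirral 8·10=80, V→Wirral 7·14=98. Service 427; fixed 253; total 680.
{Farrow}: service 597 + fixed 88 = 685
{Farrow, Holm, Brent, Wirral, Joliet}: service 423 + fixed 510 = 933
No other subset beats 660.

Open Farrow and Wirral; minimum total cost 660.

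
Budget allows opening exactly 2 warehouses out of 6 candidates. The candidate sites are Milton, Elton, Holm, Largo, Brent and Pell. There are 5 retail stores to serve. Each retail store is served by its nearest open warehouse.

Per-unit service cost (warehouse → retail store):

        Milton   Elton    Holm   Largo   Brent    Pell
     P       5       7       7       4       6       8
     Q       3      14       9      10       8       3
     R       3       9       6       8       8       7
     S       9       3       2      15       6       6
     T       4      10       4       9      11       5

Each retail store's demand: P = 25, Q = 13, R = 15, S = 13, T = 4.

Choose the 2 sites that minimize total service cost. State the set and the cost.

Choose Milton and Holm; total service cost 251.

With exactly 2 open, each retail store uses its cheapest among the chosen.
{Milton, Holm}: P→Milton 5·25=125, Q→Milton 3·13=39, R→Milton 3·15=45, S→Holm 2·13=26, T→Milton 4·4=16. Service cost 251.
{Milton, Elton}: service cost 264
{Milton, Brent}: service cost 303
Among all 15 size-2 choices, {Milton, Holm} is lowest.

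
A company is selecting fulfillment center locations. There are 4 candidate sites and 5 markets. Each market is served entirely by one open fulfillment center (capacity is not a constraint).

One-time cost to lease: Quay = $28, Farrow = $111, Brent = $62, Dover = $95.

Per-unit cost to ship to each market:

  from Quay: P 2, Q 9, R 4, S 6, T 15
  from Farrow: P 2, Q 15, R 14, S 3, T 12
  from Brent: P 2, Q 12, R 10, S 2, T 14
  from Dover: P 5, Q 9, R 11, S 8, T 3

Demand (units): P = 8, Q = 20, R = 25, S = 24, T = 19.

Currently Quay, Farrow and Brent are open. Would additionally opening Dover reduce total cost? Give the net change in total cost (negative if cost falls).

Yes — net change −76 (cost falls by 76).

Current service cost with {Quay, Farrow, Brent}: 572.
Adding Dover: each market re-picks its cheapest; new service cost 401, saving 171.
Extra fixed cost: 95. Net change = 95 − 171 = -76.
(Totals: 773 → 697.)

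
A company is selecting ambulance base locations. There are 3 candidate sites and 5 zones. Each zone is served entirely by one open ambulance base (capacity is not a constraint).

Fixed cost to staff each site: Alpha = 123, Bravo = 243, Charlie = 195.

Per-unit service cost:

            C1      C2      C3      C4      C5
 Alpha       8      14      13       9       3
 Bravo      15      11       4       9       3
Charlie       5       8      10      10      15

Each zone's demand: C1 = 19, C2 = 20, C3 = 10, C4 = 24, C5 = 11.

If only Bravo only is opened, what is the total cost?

Total cost: 1037

Each zone is assigned to its cheapest site among the open ones.
{Bravo}: C1→Bravo 15·19=285, C2→Bravo 11·20=220, C3→Bravo 4·10=40, C4→Bravo 9·24=216, C5→Bravo 3·11=33. Service 794; fixed 243; total 1037.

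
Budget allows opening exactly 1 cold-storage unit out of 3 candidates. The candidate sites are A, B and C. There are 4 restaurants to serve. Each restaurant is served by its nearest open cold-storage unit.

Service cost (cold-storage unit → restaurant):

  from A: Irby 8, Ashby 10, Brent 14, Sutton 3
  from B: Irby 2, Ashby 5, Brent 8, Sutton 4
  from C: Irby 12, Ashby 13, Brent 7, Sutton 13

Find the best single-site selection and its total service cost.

Choose B only; total service cost 19.

With exactly 1 open, each restaurant uses its cheapest among the chosen.
{B}: Irby→B 2, Ashby→B 5, Brent→B 8, Sutton→B 4. Service cost 19.
{A}: service cost 35
{C}: service cost 45
Among all 3 size-1 choices, {B} is lowest.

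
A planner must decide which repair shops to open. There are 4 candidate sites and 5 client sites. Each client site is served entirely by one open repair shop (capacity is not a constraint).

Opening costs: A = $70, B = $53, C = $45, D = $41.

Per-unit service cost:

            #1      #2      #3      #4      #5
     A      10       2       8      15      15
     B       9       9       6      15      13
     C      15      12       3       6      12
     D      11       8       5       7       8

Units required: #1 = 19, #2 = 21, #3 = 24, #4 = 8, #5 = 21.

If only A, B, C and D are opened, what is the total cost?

Each client site is assigned to its cheapest site among the open ones.
{A, B, C, D}: #1→B 9·19=171, #2→A 2·21=42, #3→C 3·24=72, #4→C 6·8=48, #5→D 8·21=168. Service 501; fixed 209; total 710.

Total cost: 710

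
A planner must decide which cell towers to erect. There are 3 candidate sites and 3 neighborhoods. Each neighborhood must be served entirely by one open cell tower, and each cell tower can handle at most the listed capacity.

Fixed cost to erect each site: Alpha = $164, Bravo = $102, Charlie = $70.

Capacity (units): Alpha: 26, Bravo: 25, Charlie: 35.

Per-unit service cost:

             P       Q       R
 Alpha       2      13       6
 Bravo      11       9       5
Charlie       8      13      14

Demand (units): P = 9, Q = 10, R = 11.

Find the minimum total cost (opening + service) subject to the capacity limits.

Minimum total cost: 389

Open {Bravo, Charlie}: P→Charlie 8·9=72, Q→Bravo 9·10=90, R→Bravo 5·11=55.
Loads: Bravo carries 21/25, Charlie carries 9/35. Service 217; fixed 172; total 389.
Next best feasible plan costs 426.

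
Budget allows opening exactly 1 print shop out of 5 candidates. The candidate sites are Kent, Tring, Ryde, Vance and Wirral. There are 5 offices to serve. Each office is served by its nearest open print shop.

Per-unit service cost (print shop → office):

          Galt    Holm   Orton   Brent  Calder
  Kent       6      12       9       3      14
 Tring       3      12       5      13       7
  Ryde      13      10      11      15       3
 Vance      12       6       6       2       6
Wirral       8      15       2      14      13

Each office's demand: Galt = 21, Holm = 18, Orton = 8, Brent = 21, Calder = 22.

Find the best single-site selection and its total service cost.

With exactly 1 open, each office uses its cheapest among the chosen.
{Vance}: Galt→Vance 12·21=252, Holm→Vance 6·18=108, Orton→Vance 6·8=48, Brent→Vance 2·21=42, Calder→Vance 6·22=132. Service cost 582.
{Tring}: service cost 746
{Kent}: service cost 785
Among all 5 size-1 choices, {Vance} is lowest.

Choose Vance only; total service cost 582.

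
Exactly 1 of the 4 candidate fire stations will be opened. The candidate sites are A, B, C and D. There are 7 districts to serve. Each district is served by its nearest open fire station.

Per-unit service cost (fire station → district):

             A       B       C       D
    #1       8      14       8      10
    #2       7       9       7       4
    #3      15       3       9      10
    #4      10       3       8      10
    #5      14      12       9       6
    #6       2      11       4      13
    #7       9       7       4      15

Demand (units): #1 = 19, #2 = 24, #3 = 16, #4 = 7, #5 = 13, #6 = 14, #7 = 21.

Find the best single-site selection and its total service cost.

With exactly 1 open, each district uses its cheapest among the chosen.
{C}: #1→C 8·19=152, #2→C 7·24=168, #3→C 9·16=144, #4→C 8·7=56, #5→C 9·13=117, #6→C 4·14=56, #7→C 4·21=84. Service cost 777.
{B}: service cost 1008
{A}: service cost 1029
Among all 4 size-1 choices, {C} is lowest.

Choose C only; total service cost 777.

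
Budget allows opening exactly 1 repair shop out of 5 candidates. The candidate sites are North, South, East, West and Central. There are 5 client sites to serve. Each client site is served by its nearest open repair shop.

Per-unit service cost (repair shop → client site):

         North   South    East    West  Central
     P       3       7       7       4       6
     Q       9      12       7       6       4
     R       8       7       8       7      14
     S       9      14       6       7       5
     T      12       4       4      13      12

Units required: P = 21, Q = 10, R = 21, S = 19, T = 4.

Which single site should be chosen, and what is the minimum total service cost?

With exactly 1 open, each client site uses its cheapest among the chosen.
{West}: P→West 4·21=84, Q→West 6·10=60, R→West 7·21=147, S→West 7·19=133, T→West 13·4=52. Service cost 476.
{East}: service cost 515
{North}: service cost 540
Among all 5 size-1 choices, {West} is lowest.

Choose West only; total service cost 476.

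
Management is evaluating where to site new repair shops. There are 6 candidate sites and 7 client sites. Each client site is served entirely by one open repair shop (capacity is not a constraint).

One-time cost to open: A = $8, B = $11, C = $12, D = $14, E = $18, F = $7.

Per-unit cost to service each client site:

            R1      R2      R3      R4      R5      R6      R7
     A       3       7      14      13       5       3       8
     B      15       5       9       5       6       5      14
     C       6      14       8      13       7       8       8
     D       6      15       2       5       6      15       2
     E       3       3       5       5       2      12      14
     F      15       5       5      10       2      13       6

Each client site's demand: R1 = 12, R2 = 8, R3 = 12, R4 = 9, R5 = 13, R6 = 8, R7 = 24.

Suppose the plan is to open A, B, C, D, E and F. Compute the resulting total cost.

Total cost: 297

Each client site is assigned to its cheapest site among the open ones.
{A, B, C, D, E, F}: R1→A 3·12=36, R2→E 3·8=24, R3→D 2·12=24, R4→B 5·9=45, R5→E 2·13=26, R6→A 3·8=24, R7→D 2·24=48. Service 227; fixed 70; total 297.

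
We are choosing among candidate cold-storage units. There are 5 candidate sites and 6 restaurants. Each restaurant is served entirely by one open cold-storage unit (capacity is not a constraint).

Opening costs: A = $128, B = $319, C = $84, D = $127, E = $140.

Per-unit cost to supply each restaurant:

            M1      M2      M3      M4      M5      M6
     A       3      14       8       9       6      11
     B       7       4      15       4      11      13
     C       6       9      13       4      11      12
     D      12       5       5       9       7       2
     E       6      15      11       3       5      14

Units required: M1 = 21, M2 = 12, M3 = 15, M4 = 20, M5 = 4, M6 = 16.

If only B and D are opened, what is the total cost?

Total cost: 856

Each restaurant is assigned to its cheapest site among the open ones.
{B, D}: M1→B 7·21=147, M2→B 4·12=48, M3→D 5·15=75, M4→B 4·20=80, M5→D 7·4=28, M6→D 2·16=32. Service 410; fixed 446; total 856.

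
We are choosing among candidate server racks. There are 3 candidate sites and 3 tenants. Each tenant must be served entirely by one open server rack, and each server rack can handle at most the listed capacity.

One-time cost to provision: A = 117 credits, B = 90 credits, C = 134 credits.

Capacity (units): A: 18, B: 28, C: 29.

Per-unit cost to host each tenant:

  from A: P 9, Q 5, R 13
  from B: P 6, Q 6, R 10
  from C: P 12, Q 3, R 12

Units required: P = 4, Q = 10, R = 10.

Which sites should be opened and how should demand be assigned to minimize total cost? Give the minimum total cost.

Minimum total cost: 274

Open {B}: P→B 6·4=24, Q→B 6·10=60, R→B 10·10=100.
Loads: B carries 24/28. Service 184; fixed 90; total 274.
Next best feasible plan costs 332.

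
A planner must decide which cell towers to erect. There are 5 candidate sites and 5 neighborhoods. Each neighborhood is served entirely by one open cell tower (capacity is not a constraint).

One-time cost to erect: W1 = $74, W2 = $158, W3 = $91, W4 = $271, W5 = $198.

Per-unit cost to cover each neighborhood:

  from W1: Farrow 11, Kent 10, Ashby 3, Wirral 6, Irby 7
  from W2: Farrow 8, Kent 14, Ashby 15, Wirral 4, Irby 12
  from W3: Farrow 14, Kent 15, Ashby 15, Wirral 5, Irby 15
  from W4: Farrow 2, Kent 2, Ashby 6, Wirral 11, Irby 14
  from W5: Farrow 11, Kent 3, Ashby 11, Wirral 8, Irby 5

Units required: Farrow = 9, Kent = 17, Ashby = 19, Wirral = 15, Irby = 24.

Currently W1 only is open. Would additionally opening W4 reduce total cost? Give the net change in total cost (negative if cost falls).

No — net change +54 (cost rises by 54).

Current service cost with {W1}: 584.
Adding W4: each neighborhood re-picks its cheapest; new service cost 367, saving 217.
Extra fixed cost: 271. Net change = 271 − 217 = 54.
(Totals: 658 → 712.)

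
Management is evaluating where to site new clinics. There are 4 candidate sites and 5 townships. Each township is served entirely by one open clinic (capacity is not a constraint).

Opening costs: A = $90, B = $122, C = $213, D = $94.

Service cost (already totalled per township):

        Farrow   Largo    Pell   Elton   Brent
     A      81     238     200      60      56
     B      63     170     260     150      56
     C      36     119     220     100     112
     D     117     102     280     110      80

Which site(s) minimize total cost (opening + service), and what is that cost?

Open A and D; minimum total cost 683.

For any fixed open set, each township goes to its cheapest open site; total = fixed + service.
{A, D}: Farrow→A 81, Largo→D 102, Pell→A 200, Elton→A 60, Brent→A 56. Service 499; fixed 184; total 683.
{A}: service 635 + fixed 90 = 725
{A, B}: Farrow→B 63, Largo→B 170, Pell→A 200, Elton→A 60, Brent→A 56. Service 549; fixed 212; total 761.
{A, B, C, D}: Farrow→C 36, Largo→D 102, Pell→A 200, Elton→A 60, Brent→A 56. Service 454; fixed 519; total 973.
No other subset beats 683.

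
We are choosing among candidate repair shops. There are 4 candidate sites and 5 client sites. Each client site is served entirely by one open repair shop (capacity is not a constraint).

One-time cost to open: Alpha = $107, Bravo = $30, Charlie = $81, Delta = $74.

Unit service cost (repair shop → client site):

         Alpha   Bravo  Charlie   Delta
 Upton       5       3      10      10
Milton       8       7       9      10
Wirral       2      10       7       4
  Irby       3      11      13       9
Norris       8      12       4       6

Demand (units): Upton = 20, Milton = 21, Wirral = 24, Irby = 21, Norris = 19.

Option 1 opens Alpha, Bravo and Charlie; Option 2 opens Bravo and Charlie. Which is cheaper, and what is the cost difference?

Option 1: {Alpha, Bravo, Charlie}: Upton→Bravo 3·20=60, Milton→Bravo 7·21=147, Wirral→Alpha 2·24=48, Irby→Alpha 3·21=63, Norris→Charlie 4·19=76. Service 394; fixed 218; total 612.
Option 2: {Bravo, Charlie}: Upton→Bravo 3·20=60, Milton→Bravo 7·21=147, Wirral→Charlie 7·24=168, Irby→Bravo 11·21=231, Norris→Charlie 4·19=76. Service 682; fixed 111; total 793.
Difference: |612 − 793| = 181.

Option 1 is cheaper by 181.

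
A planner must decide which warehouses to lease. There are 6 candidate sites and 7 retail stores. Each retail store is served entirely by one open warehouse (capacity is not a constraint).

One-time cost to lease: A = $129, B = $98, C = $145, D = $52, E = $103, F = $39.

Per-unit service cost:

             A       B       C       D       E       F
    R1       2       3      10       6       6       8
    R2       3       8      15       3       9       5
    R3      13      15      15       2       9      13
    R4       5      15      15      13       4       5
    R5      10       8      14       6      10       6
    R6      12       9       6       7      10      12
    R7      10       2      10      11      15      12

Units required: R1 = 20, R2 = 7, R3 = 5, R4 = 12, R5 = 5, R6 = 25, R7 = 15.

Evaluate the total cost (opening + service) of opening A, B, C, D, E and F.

Each retail store is assigned to its cheapest site among the open ones.
{A, B, C, D, E, F}: R1→A 2·20=40, R2→A 3·7=21, R3→D 2·5=10, R4→E 4·12=48, R5→D 6·5=30, R6→C 6·25=150, R7→B 2·15=30. Service 329; fixed 566; total 895.

Total cost: 895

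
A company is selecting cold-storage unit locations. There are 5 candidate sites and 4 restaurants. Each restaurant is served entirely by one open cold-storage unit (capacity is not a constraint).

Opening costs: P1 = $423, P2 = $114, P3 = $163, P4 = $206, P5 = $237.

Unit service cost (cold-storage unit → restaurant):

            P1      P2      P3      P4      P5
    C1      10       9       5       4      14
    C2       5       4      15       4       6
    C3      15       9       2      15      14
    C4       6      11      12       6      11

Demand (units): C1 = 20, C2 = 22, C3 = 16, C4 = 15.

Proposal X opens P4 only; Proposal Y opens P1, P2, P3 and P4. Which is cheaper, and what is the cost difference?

Proposal X: {P4}: C1→P4 4·20=80, C2→P4 4·22=88, C3→P4 15·16=240, C4→P4 6·15=90. Service 498; fixed 206; total 704.
Proposal Y: {P1, P2, P3, P4}: C1→P4 4·20=80, C2→P2 4·22=88, C3→P3 2·16=32, C4→P1 6·15=90. Service 290; fixed 906; total 1196.
Difference: |704 − 1196| = 492.

Proposal X is cheaper by 492.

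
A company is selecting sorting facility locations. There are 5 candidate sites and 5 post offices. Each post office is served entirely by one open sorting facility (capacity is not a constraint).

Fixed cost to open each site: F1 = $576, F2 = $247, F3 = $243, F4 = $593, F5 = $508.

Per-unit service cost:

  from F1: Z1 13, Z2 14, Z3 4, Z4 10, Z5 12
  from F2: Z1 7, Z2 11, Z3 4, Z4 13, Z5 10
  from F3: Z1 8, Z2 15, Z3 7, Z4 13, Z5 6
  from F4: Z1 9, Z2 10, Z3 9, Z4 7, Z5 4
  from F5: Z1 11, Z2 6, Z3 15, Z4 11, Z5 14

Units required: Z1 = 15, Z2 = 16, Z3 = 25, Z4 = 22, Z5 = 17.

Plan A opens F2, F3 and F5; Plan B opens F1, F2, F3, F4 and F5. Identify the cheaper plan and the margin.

Plan A is cheaper by 1047.

Plan A: {F2, F3, F5}: Z1→F2 7·15=105, Z2→F5 6·16=96, Z3→F2 4·25=100, Z4→F5 11·22=242, Z5→F3 6·17=102. Service 645; fixed 998; total 1643.
Plan B: {F1, F2, F3, F4, F5}: Z1→F2 7·15=105, Z2→F5 6·16=96, Z3→F1 4·25=100, Z4→F4 7·22=154, Z5→F4 4·17=68. Service 523; fixed 2167; total 2690.
Difference: |1643 − 2690| = 1047.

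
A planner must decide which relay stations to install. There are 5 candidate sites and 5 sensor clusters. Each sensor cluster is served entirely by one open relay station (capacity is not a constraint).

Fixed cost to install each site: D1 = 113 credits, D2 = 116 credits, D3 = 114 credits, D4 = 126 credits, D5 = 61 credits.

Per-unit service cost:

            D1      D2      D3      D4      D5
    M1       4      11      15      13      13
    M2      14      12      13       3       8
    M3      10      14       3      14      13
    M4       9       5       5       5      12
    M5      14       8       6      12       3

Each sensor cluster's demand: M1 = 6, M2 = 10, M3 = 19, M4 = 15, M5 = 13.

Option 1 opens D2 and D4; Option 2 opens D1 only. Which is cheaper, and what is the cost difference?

Option 1: {D2, D4}: M1→D2 11·6=66, M2→D4 3·10=30, M3→D2 14·19=266, M4→D2 5·15=75, M5→D2 8·13=104. Service 541; fixed 242; total 783.
Option 2: {D1}: M1→D1 4·6=24, M2→D1 14·10=140, M3→D1 10·19=190, M4→D1 9·15=135, M5→D1 14·13=182. Service 671; fixed 113; total 784.
Difference: |783 − 784| = 1.

Option 1 is cheaper by 1.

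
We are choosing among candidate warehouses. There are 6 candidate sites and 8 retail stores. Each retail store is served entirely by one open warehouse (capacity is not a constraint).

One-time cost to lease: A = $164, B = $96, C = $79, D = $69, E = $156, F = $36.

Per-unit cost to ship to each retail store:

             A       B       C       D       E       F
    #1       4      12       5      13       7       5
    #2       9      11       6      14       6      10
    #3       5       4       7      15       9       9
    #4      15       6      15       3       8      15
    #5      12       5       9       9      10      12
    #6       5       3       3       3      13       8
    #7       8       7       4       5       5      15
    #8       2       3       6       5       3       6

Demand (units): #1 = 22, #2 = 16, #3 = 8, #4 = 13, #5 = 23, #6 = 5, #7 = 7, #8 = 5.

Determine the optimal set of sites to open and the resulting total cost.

Open B and C; minimum total cost 664.

For any fixed open set, each retail store goes to its cheapest open site; total = fixed + service.
{B, C}: #1→C 5·22=110, #2→C 6·16=96, #3→B 4·8=32, #4→B 6·13=78, #5→B 5·23=115, #6→B 3·5=15, #7→C 4·7=28, #8→B 3·5=15. Service 489; fixed 175; total 664.
{B, C, D}: service 450 + fixed 244 = 694
{B, C, F}: service 489 + fixed 211 = 700
{A, B, C, D, E, F}: service 423 + fixed 600 = 1023
No other subset beats 664.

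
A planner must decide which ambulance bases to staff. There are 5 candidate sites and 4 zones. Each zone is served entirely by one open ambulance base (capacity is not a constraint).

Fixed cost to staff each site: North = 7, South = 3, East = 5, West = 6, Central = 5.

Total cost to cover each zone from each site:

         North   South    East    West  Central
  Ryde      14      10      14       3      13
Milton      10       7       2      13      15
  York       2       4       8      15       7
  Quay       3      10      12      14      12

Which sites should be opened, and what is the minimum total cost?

For any fixed open set, each zone goes to its cheapest open site; total = fixed + service.
{North, East, West}: Ryde→West 3, Milton→East 2, York→North 2, Quay→North 3. Service 10; fixed 18; total 28.
{North, South, East, West}: service 10 + fixed 21 = 31
{North, South, West}: service 15 + fixed 16 = 31
{North, South, East, West, Central}: service 10 + fixed 26 = 36
No other subset beats 28.

Open North, East and West; minimum total cost 28.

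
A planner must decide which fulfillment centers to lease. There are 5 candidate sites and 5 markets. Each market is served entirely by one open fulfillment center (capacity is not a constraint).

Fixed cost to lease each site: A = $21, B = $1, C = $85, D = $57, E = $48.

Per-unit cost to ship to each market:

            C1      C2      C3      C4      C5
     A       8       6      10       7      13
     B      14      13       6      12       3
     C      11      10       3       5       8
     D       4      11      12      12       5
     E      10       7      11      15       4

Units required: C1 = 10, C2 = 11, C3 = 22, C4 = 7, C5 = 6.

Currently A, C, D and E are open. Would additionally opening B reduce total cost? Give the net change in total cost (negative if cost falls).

Current service cost with {A, C, D, E}: 231.
Adding B: each market re-picks its cheapest; new service cost 225, saving 6.
Extra fixed cost: 1. Net change = 1 − 6 = -5.
(Totals: 442 → 437.)

Yes — net change −5 (cost falls by 5).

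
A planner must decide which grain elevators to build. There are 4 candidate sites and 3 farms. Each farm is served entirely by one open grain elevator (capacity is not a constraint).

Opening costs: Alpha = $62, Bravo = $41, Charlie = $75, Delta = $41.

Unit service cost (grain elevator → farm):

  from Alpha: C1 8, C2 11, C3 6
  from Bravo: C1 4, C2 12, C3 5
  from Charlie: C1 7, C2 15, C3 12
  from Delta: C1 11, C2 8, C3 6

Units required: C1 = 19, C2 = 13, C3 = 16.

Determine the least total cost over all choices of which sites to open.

For any fixed open set, each farm goes to its cheapest open site; total = fixed + service.
{Bravo, Delta}: C1→Bravo 4·19=76, C2→Delta 8·13=104, C3→Bravo 5·16=80. Service 260; fixed 82; total 342.
{Bravo}: C1→Bravo 4·19=76, C2→Bravo 12·13=156, C3→Bravo 5·16=80. Service 312; fixed 41; total 353.
{Alpha, Bravo}: service 299 + fixed 103 = 402
{Alpha, Bravo, Charlie, Delta}: C1→Bravo 4·19=76, C2→Delta 8·13=104, C3→Bravo 5·16=80. Service 260; fixed 219; total 479.
No other subset beats 342.

Minimum total cost: 342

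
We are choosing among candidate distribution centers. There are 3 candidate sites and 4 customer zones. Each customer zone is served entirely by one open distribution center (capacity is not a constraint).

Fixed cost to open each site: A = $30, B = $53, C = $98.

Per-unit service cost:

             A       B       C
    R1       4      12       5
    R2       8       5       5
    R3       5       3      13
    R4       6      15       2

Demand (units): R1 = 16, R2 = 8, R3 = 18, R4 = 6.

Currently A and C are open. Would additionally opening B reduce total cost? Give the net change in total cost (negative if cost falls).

Current service cost with {A, C}: 206.
Adding B: each customer zone re-picks its cheapest; new service cost 170, saving 36.
Extra fixed cost: 53. Net change = 53 − 36 = 17.
(Totals: 334 → 351.)

No — net change +17 (cost rises by 17).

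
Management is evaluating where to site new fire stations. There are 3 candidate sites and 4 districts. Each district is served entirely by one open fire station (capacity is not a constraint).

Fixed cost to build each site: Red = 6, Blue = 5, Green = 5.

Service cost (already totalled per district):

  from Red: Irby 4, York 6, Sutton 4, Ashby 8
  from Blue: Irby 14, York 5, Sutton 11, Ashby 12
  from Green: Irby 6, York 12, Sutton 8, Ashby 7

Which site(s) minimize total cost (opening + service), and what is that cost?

For any fixed open set, each district goes to its cheapest open site; total = fixed + service.
{Red}: Irby→Red 4, York→Red 6, Sutton→Red 4, Ashby→Red 8. Service 22; fixed 6; total 28.
{Red, Blue}: Irby→Red 4, York→Blue 5, Sutton→Red 4, Ashby→Red 8. Service 21; fixed 11; total 32.
{Red, Green}: Irby→Red 4, York→Red 6, Sutton→Red 4, Ashby→Green 7. Service 21; fixed 11; total 32.
{Red, Blue, Green}: Irby→Red 4, York→Blue 5, Sutton→Red 4, Ashby→Green 7. Service 20; fixed 16; total 36.
(All 7 nonempty subsets were checked; Red only is lowest.)

Open Red only; minimum total cost 28.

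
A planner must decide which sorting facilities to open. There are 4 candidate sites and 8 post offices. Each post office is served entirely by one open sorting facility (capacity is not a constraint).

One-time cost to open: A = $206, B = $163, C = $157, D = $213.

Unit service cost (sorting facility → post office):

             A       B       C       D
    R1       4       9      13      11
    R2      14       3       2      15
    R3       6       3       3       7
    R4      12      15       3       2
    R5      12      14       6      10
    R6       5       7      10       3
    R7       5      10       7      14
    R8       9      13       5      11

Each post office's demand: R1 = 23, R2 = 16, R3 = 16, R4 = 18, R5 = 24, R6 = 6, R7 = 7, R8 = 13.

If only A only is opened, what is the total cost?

Total cost: 1304

Each post office is assigned to its cheapest site among the open ones.
{A}: R1→A 4·23=92, R2→A 14·16=224, R3→A 6·16=96, R4→A 12·18=216, R5→A 12·24=288, R6→A 5·6=30, R7→A 5·7=35, R8→A 9·13=117. Service 1098; fixed 206; total 1304.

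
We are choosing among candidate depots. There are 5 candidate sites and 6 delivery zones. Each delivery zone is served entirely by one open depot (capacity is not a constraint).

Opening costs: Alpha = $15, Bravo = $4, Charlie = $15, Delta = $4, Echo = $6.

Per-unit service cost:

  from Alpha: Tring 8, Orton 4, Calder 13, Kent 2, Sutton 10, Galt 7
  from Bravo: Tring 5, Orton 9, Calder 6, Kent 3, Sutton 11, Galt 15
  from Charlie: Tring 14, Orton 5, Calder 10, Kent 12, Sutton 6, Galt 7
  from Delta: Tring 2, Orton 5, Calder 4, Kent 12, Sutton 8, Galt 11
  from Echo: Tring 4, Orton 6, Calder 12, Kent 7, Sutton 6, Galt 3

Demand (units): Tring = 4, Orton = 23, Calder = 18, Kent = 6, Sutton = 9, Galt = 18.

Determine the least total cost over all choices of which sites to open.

For any fixed open set, each delivery zone goes to its cheapest open site; total = fixed + service.
{Alpha, Delta, Echo}: Tring→Delta 2·4=8, Orton→Alpha 4·23=92, Calder→Delta 4·18=72, Kent→Alpha 2·6=12, Sutton→Echo 6·9=54, Galt→Echo 3·18=54. Service 292; fixed 25; total 317.
{Alpha, Bravo, Delta, Echo}: Tring→Delta 2·4=8, Orton→Alpha 4·23=92, Calder→Delta 4·18=72, Kent→Alpha 2·6=12, Sutton→Echo 6·9=54, Galt→Echo 3·18=54. Service 292; fixed 29; total 321.
{Alpha, Charlie, Delta, Echo}: service 292 + fixed 40 = 332
{Alpha, Bravo, Charlie, Delta, Echo}: service 292 + fixed 44 = 336
No other subset beats 317.

Minimum total cost: 317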